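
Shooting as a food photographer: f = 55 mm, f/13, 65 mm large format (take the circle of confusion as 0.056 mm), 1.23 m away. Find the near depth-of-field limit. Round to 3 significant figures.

Hyperfocal distance H = f²/(N·c) + f = 55²/(13 × 0.056) + 55 = 3025/0.728 + 55 ≈ 4210.2 mm ≈ 4.210 m.
Near limit Dn = s·(H − f)/(H + s − 2f) = 1230 × (4210.2 − 55) / (4210.2 + 1230 − 2 × 55) = 1230 × 4155.2 / 5330.2 ≈ 958.86 mm ≈ 0.959 m.

0.959 m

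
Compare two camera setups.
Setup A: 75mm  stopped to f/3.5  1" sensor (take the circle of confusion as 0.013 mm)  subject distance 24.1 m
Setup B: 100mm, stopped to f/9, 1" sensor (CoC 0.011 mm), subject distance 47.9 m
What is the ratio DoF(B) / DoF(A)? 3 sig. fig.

6.00

Setup A: H = 75²/(3.5×0.013) + 75 ≈ 123701.4 mm; DoF = Df − Dn = 29913.2 − 20178.6 ≈ 9734.6 mm.
Setup B: H = 100²/(9×0.011) + 100 ≈ 101110.1 mm; DoF = Df − Dn = 90930 − 32514 ≈ 58416 mm.
Ratio = 58416 / 9734.6 ≈ 6.00.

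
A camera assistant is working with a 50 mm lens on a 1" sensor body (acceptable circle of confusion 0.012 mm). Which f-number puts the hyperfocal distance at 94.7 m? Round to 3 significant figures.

f/2.20

Rearrange H = f²/(N·c) + f for N: N = f² / ((H − f)·c).
N = 50² / ((94700 − 50) × 0.012) = 2500 / 1136 ≈ 2.20.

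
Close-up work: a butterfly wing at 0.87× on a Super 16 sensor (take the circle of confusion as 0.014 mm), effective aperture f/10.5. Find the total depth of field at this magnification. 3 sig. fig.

At magnification m, DoF ≈ 2·N_eff·c/m² = 2 × 10.5 × 0.014 / 0.87² = 0.294 / 0.7569 ≈ 0.388 mm.

0.388 mm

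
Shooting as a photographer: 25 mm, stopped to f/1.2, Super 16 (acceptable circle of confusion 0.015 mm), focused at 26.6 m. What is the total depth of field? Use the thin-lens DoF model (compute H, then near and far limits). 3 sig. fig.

98.3 m

Hyperfocal distance H = f²/(N·c) + f = 25²/(1.2 × 0.015) + 25 = 625/0.018 + 25 ≈ 34747.2 mm ≈ 34.75 m.
Near limit Dn = s·(H − f)/(H + s − 2f) = 26600 × (34747.2 − 25) / (34747.2 + 26600 − 2 × 25) = 26600 × 34722.2 / 61297.2 ≈ 15068 mm.
Far limit Df = s·(H − f)/(H − s) = 26600 × (34747.2 − 25) / (34747.2 − 26600) = 26600 × 34722.2 / 8147.2 ≈ 113365 mm.
Depth of field = Df − Dn = 113365 − 15068 ≈ 98297 mm ≈ 98.3 m.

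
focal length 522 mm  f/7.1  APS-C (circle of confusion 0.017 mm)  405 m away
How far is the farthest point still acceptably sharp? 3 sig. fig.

Hyperfocal distance H = f²/(N·c) + f = 522²/(7.1 × 0.017) + 522 = 272484/0.1207 + 522 ≈ 2258053.1 mm ≈ 2258 m.
Far limit Df = s·(H − f)/(H − s) = 405000 × (2258053.1 − 522) / (2258053.1 − 405000) = 405000 × 2257531.1 / 1853053.1 ≈ 493402 mm ≈ 493 m.

493 m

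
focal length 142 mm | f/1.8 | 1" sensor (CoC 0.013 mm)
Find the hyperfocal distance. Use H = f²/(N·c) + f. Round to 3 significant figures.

Hyperfocal distance H = f²/(N·c) + f = 142²/(1.8 × 0.013) + 142 = 20164/0.0234 + 142 ≈ 861851.4 mm ≈ 862 m.

862 m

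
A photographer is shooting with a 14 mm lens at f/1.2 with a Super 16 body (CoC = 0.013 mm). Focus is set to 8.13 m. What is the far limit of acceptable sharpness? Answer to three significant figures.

Hyperfocal distance H = f²/(N·c) + f = 14²/(1.2 × 0.013) + 14 = 196/0.0156 + 14 ≈ 12578.1 mm ≈ 12.58 m.
Far limit Df = s·(H − f)/(H − s) = 8130 × (12578.1 − 14) / (12578.1 − 8130) = 8130 × 12564.1 / 4448.1 ≈ 22964 mm ≈ 23.0 m.

23.0 m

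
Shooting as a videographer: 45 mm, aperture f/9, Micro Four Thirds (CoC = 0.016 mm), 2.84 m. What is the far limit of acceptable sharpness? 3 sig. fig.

3.54 m

Hyperfocal distance H = f²/(N·c) + f = 45²/(9 × 0.016) + 45 = 2025/0.144 + 45 ≈ 14107.5 mm ≈ 14.11 m.
Far limit Df = s·(H − f)/(H − s) = 2840 × (14107.5 − 45) / (14107.5 − 2840) = 2840 × 14062.5 / 11267.5 ≈ 3544.5 mm ≈ 3.54 m.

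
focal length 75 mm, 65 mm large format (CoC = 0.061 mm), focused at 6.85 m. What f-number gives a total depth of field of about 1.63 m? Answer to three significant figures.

f/1.60

Write h = H − f = f²/(N·c). The thin-lens limits are Dn = s·h/(h + (s−f)) and Df = s·h/(h − (s−f)), so DoF = Df − Dn = 2·s·(s−f)·h / (h² − (s−f)²).
That is a quadratic in h: DoF·h² − 2·s·(s−f)·h − DoF·(s−f)² = 0 ⇒ h = (s−f)·(s + √(s² + DoF²)) / DoF = 6775 × (6850 + √(6850² + 1630²)) / 1630 = 6775 × (6850 + 7041.26) / 1630 ≈ 57738 mm.
Then N = f²/(c·h) = 75² / (0.061 × 57738) = 5625 / 3522.0 ≈ 1.60.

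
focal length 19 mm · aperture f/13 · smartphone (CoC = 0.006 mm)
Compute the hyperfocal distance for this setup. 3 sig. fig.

4.65 m

Hyperfocal distance H = f²/(N·c) + f = 19²/(13 × 0.006) + 19 = 361/0.078 + 19 ≈ 4647.2 mm ≈ 4.65 m.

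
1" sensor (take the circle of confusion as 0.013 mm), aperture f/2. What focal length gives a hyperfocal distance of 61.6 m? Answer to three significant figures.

From H = f²/(N·c) + f, with f ≪ H: f ≈ √(H·N·c) = √(61600 × 2 × 0.013) = √1601.6 ≈ 40.02 mm.
The +f correction barely moves this — solving exactly, f² + N·c·f − N·c·H = 0 ⇒ f = (−N·c + √((N·c)² + 4·N·c·H))/2 = (−0.026 + √6406.4)/2 ≈ 40.007 mm, so f ≈ 40.0 mm.

40.0 mm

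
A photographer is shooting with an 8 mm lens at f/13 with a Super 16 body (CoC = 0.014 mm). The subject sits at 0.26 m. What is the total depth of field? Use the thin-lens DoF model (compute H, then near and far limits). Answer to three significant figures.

Hyperfocal distance H = f²/(N·c) + f = 8²/(13 × 0.014) + 8 = 64/0.182 + 8 ≈ 359.6 mm ≈ 0.360 m.
Near limit Dn = s·(H − f)/(H + s − 2f) = 260 × (359.6 − 8) / (359.6 + 260 − 2 × 8) = 260 × 351.6 / 603.6 ≈ 151.46 mm.
Far limit Df = s·(H − f)/(H − s) = 260 × (359.6 − 8) / (359.6 − 260) = 260 × 351.6 / 99.6 ≈ 917.51 mm.
Depth of field = Df − Dn = 917.51 − 151.46 ≈ 766.05 mm ≈ 0.766 m.

0.766 m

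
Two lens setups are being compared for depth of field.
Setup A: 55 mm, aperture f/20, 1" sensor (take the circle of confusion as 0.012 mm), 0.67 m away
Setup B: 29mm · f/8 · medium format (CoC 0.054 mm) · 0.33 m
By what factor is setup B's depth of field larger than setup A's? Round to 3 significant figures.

1.60

Setup A: H = 55²/(20×0.012) + 55 ≈ 12659.2 mm; DoF = Df − Dn = 704.369 − 638.829 ≈ 65.540 mm.
Setup B: H = 29²/(8×0.054) + 29 ≈ 1975.8 mm; DoF = Df − Dn = 390.36 − 285.81 ≈ 104.55 mm.
Ratio = 104.55 / 65.540 ≈ 1.60.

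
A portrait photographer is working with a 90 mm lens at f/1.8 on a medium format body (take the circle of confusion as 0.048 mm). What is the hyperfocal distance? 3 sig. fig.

93.8 m

Hyperfocal distance H = f²/(N·c) + f = 90²/(1.8 × 0.048) + 90 = 8100/0.0864 + 90 ≈ 93840.0 mm ≈ 93.8 m.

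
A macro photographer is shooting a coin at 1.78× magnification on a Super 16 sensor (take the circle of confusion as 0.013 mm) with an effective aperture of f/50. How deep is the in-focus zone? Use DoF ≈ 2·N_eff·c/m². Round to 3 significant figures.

At magnification m, DoF ≈ 2·N_eff·c/m² = 2 × 50 × 0.013 / 1.78² = 1.3 / 3.168 ≈ 0.41 mm.

0.410 mm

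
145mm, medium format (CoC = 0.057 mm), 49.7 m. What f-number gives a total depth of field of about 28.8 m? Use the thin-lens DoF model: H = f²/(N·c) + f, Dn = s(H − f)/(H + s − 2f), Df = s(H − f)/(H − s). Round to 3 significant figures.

Write h = H − f = f²/(N·c). The thin-lens limits are Dn = s·h/(h + (s−f)) and Df = s·h/(h − (s−f)), so DoF = Df − Dn = 2·s·(s−f)·h / (h² − (s−f)²).
That is a quadratic in h: DoF·h² − 2·s·(s−f)·h − DoF·(s−f)² = 0 ⇒ h = (s−f)·(s + √(s² + DoF²)) / DoF = 49555 × (49700 + √(49700² + 28800²)) / 28800 = 49555 × (49700 + 57441.5) / 28800 ≈ 184354 mm.
Then N = f²/(c·h) = 145² / (0.057 × 184354) = 21025 / 10508 ≈ 2.00.

f/2.00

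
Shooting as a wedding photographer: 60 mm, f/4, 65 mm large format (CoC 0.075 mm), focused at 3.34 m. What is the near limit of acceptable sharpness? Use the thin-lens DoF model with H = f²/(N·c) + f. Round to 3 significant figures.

2.62 m

Hyperfocal distance H = f²/(N·c) + f = 60²/(4 × 0.075) + 60 = 3600/0.3 + 60 ≈ 12060.0 mm ≈ 12.06 m.
Near limit Dn = s·(H − f)/(H + s − 2f) = 3340 × (12060.0 − 60) / (12060.0 + 3340 − 2 × 60) = 3340 × 12000.0 / 15280.0 ≈ 2623.0 mm ≈ 2.62 m.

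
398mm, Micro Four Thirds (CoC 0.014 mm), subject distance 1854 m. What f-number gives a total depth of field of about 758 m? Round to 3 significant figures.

Write h = H − f = f²/(N·c). The thin-lens limits are Dn = s·h/(h + (s−f)) and Df = s·h/(h − (s−f)), so DoF = Df − Dn = 2·s·(s−f)·h / (h² − (s−f)²).
That is a quadratic in h: DoF·h² − 2·s·(s−f)·h − DoF·(s−f)² = 0 ⇒ h = (s−f)·(s + √(s² + DoF²)) / DoF = 1853602 × (1854000 + √(1854000² + 758000²)) / 758000 = 1853602 × (1854000 + 2002968) / 758000 ≈ 9431772 mm.
Then N = f²/(c·h) = 398² / (0.014 × 9431772) = 158404 / 132045 ≈ 1.20.

f/1.20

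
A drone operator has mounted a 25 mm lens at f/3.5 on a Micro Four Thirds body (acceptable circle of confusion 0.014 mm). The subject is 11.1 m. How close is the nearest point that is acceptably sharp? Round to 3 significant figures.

Hyperfocal distance H = f²/(N·c) + f = 25²/(3.5 × 0.014) + 25 = 625/0.049 + 25 ≈ 12780.1 mm ≈ 12.78 m.
Near limit Dn = s·(H − f)/(H + s − 2f) = 11100 × (12780.1 − 25) / (12780.1 + 11100 − 2 × 25) = 11100 × 12755.1 / 23830.1 ≈ 5941.3 mm ≈ 5.94 m.

5.94 m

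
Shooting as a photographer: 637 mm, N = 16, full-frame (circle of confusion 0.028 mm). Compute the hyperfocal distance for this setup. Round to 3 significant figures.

906 m

Hyperfocal distance H = f²/(N·c) + f = 637²/(16 × 0.028) + 637 = 405769/0.448 + 637 ≈ 906371.4 mm ≈ 906 m.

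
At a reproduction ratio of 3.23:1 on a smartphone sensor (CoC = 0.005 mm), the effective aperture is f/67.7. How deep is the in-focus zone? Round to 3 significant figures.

0.0649 mm

At magnification m, DoF ≈ 2·N_eff·c/m² = 2 × 67.7 × 0.005 / 3.23² = 0.677 / 10.43 ≈ 0.0649 mm.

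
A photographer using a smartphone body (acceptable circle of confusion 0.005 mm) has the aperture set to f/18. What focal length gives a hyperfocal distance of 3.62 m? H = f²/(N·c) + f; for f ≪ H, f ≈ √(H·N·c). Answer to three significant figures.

From H = f²/(N·c) + f, with f ≪ H: f ≈ √(H·N·c) = √(3620 × 18 × 0.005) = √325.80 ≈ 18.05 mm.
Exact: f² + N·c·f − N·c·H = 0 ⇒ f = (−N·c + √((N·c)² + 4·N·c·H))/2 = (−0.09 + √1303.2)/2 ≈ 18.005 mm ≈ 18.0 mm.

18.0 mm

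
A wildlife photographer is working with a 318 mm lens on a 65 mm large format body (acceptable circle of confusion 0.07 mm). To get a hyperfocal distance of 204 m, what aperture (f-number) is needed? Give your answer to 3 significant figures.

Rearrange H = f²/(N·c) + f for N: N = f² / ((H − f)·c).
N = 318² / ((204000 − 318) × 0.07) = 101124 / 14258 ≈ 7.09.

f/7.09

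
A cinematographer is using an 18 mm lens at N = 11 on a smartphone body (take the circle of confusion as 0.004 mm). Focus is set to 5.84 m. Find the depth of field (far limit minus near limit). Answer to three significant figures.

24.6 m

Hyperfocal distance H = f²/(N·c) + f = 18²/(11 × 0.004) + 18 = 324/0.044 + 18 ≈ 7381.6 mm ≈ 7.382 m.
Near limit Dn = s·(H − f)/(H + s − 2f) = 5840 × (7381.6 − 18) / (7381.6 + 5840 − 2 × 18) = 5840 × 7363.6 / 13185.6 ≈ 3261 mm.
Far limit Df = s·(H − f)/(H − s) = 5840 × (7381.6 − 18) / (7381.6 − 5840) = 5840 × 7363.6 / 1541.6 ≈ 27895 mm.
Depth of field = Df − Dn = 27895 − 3261 ≈ 24634 mm ≈ 24.6 m.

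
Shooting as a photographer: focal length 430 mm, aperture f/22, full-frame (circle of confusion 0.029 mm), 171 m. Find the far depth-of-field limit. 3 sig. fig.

Hyperfocal distance H = f²/(N·c) + f = 430²/(22 × 0.029) + 430 = 184900/0.638 + 430 ≈ 290241.9 mm ≈ 290.2 m.
Far limit Df = s·(H − f)/(H − s) = 171000 × (290241.9 − 430) / (290241.9 − 171000) = 171000 × 289811.9 / 119241.9 ≈ 415608 mm ≈ 416 m.

416 m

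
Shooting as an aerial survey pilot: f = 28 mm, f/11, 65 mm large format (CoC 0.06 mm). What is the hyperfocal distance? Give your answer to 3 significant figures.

1.22 m

Hyperfocal distance H = f²/(N·c) + f = 28²/(11 × 0.06) + 28 = 784/0.66 + 28 ≈ 1215.9 mm ≈ 1.22 m.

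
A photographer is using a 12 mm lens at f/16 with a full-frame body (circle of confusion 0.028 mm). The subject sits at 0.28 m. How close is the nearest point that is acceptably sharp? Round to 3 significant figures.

153 mm

Hyperfocal distance H = f²/(N·c) + f = 12²/(16 × 0.028) + 12 = 144/0.448 + 12 ≈ 333.4 mm ≈ 0.333 m.
Near limit Dn = s·(H − f)/(H + s − 2f) = 280 × (333.4 − 12) / (333.4 + 280 − 2 × 12) = 280 × 321.4 / 589.4 ≈ 152.69 mm.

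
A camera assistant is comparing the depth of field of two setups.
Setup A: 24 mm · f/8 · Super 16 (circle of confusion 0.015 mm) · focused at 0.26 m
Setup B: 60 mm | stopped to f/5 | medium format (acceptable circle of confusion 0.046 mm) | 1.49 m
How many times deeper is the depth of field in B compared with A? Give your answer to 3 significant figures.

Setup A: H = 24²/(8×0.015) + 24 ≈ 4824.0 mm; DoF = Df − Dn = 273.444 − 247.816 ≈ 25.628 mm.
Setup B: H = 60²/(5×0.046) + 60 ≈ 15712.2 mm; DoF = Df − Dn = 1639.82 − 1365.27 ≈ 274.55 mm.
Ratio = 274.55 / 25.628 ≈ 10.7.

10.7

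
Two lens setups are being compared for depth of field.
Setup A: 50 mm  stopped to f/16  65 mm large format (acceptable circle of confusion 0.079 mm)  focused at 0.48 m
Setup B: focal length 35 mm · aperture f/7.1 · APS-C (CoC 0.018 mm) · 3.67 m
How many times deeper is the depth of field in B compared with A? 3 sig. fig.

Setup A: H = 50²/(16×0.079) + 50 ≈ 2027.8 mm; DoF = Df − Dn = 613.35 − 394.28 ≈ 219.07 mm.
Setup B: H = 35²/(7.1×0.018) + 35 ≈ 9620.3 mm; DoF = Df − Dn = 5912.0 − 2660.9 ≈ 3251.1 mm.
Ratio = 3251.1 / 219.07 ≈ 14.8.

14.8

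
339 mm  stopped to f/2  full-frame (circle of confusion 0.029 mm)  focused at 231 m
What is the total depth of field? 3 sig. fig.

Hyperfocal distance H = f²/(N·c) + f = 339²/(2 × 0.029) + 339 = 114921/0.058 + 339 ≈ 1981735.6 mm ≈ 1982 m.
Near limit Dn = s·(H − f)/(H + s − 2f) = 231000 × (1981735.6 − 339) / (1981735.6 + 231000 − 2 × 339) = 231000 × 1981396.6 / 2212057.6 ≈ 206913 mm.
Far limit Df = s·(H − f)/(H − s) = 231000 × (1981735.6 − 339) / (1981735.6 − 231000) = 231000 × 1981396.6 / 1750735.6 ≈ 261434 mm.
Depth of field = Df − Dn = 261434 − 206913 ≈ 54521 mm ≈ 54.5 m.

54.5 m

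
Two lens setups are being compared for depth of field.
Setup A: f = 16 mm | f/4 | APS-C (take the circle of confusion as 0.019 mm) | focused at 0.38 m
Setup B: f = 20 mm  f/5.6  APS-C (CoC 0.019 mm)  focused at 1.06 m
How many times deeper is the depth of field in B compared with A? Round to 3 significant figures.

Setup A: H = 16²/(4×0.019) + 16 ≈ 3384.4 mm; DoF = Df − Dn = 426.039 − 342.941 ≈ 83.098 mm.
Setup B: H = 20²/(5.6×0.019) + 20 ≈ 3779.4 mm; DoF = Df − Dn = 1465.38 − 830.30 ≈ 635.08 mm.
Ratio = 635.08 / 83.098 ≈ 7.64.

7.64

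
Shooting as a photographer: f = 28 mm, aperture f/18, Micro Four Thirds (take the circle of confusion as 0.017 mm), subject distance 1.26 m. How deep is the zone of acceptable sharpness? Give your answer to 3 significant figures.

Hyperfocal distance H = f²/(N·c) + f = 28²/(18 × 0.017) + 28 = 784/0.306 + 28 ≈ 2590.1 mm ≈ 2.590 m.
Near limit Dn = s·(H − f)/(H + s − 2f) = 1260 × (2590.1 − 28) / (2590.1 + 1260 − 2 × 28) = 1260 × 2562.1 / 3794.1 ≈ 850.9 mm.
Far limit Df = s·(H − f)/(H − s) = 1260 × (2590.1 − 28) / (2590.1 − 1260) = 1260 × 2562.1 / 1330.1 ≈ 2427.1 mm.
Depth of field = Df − Dn = 2427.1 − 850.9 ≈ 1576.2 mm ≈ 1.58 m.

1.58 m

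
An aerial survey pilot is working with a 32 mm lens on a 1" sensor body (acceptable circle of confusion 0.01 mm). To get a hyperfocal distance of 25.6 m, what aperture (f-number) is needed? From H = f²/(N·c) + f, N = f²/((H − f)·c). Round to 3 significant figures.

f/4.01

Rearrange H = f²/(N·c) + f for N: N = f² / ((H − f)·c).
N = 32² / ((25600 − 32) × 0.01) = 1024 / 255.7 ≈ 4.01.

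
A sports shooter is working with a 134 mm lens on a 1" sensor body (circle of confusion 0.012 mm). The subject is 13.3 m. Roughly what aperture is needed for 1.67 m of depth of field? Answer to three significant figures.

f/7.11

Write h = H − f = f²/(N·c). The thin-lens limits are Dn = s·h/(h + (s−f)) and Df = s·h/(h − (s−f)), so DoF = Df − Dn = 2·s·(s−f)·h / (h² − (s−f)²).
That is a quadratic in h: DoF·h² − 2·s·(s−f)·h − DoF·(s−f)² = 0 ⇒ h = (s−f)·(s + √(s² + DoF²)) / DoF = 13166 × (13300 + √(13300² + 1670²)) / 1670 = 13166 × (13300 + 13404.4) / 1670 ≈ 210533 mm.
Then N = f²/(c·h) = 134² / (0.012 × 210533) = 17956 / 2526.4 ≈ 7.11.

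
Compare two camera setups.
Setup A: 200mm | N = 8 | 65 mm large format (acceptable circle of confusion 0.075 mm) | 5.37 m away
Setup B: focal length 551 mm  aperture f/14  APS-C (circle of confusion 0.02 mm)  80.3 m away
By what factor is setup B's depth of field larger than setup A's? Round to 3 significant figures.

Setup A: H = 200²/(8×0.075) + 200 ≈ 66866.7 mm; DoF = Df − Dn = 5821.45 − 4983.53 ≈ 837.92 mm.
Setup B: H = 551²/(14×0.02) + 551 ≈ 1084840.3 mm; DoF = Df − Dn = 86675 − 74799 ≈ 11876 mm.
Ratio = 11876 / 837.92 ≈ 14.2.

14.2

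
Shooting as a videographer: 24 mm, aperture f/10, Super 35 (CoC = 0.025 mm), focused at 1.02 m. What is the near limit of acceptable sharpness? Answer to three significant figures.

Hyperfocal distance H = f²/(N·c) + f = 24²/(10 × 0.025) + 24 = 576/0.25 + 24 ≈ 2328.0 mm ≈ 2.328 m.
Near limit Dn = s·(H − f)/(H + s − 2f) = 1020 × (2328.0 − 24) / (2328.0 + 1020 − 2 × 24) = 1020 × 2304.0 / 3300.0 ≈ 712.15 mm ≈ 0.712 m.

0.712 m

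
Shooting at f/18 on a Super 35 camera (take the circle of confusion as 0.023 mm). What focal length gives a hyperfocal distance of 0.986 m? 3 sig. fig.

20.0 mm

From H = f²/(N·c) + f, with f ≪ H: f ≈ √(H·N·c) = √(986 × 18 × 0.023) = √408.20 ≈ 20.20 mm.
Exact: f² + N·c·f − N·c·H = 0 ⇒ f = (−N·c + √((N·c)² + 4·N·c·H))/2 = (−0.414 + √1633.0)/2 ≈ 19.998 mm ≈ 20.0 mm.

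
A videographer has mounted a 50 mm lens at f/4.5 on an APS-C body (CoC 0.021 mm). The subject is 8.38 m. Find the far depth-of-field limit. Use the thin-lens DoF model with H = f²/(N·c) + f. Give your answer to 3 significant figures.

12.2 m

Hyperfocal distance H = f²/(N·c) + f = 50²/(4.5 × 0.021) + 50 = 2500/0.0945 + 50 ≈ 26505.0 mm ≈ 26.51 m.
Far limit Df = s·(H − f)/(H − s) = 8380 × (26505.0 − 50) / (26505.0 − 8380) = 8380 × 26455.0 / 18125.0 ≈ 12231 mm ≈ 12.2 m.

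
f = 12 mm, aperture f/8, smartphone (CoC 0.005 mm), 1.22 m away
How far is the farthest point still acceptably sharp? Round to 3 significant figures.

Hyperfocal distance H = f²/(N·c) + f = 12²/(8 × 0.005) + 12 = 144/0.04 + 12 ≈ 3612.0 mm ≈ 3.612 m.
Far limit Df = s·(H − f)/(H − s) = 1220 × (3612.0 − 12) / (3612.0 − 1220) = 1220 × 3600.0 / 2392.0 ≈ 1836.1 mm ≈ 1.84 m.

1.84 m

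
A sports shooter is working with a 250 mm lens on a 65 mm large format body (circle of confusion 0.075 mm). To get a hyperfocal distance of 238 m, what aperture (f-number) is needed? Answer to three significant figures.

f/3.51

Rearrange H = f²/(N·c) + f for N: N = f² / ((H − f)·c).
N = 250² / ((238000 − 250) × 0.075) = 62500 / 17831 ≈ 3.51.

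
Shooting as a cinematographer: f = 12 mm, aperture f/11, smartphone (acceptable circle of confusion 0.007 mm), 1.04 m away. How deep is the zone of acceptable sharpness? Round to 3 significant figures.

1.64 m

Hyperfocal distance H = f²/(N·c) + f = 12²/(11 × 0.007) + 12 = 144/0.077 + 12 ≈ 1882.1 mm ≈ 1.882 m.
Near limit Dn = s·(H − f)/(H + s − 2f) = 1040 × (1882.1 − 12) / (1882.1 + 1040 − 2 × 12) = 1040 × 1870.1 / 2898.1 ≈ 671.1 mm.
Far limit Df = s·(H − f)/(H − s) = 1040 × (1882.1 − 12) / (1882.1 − 1040) = 1040 × 1870.1 / 842.1 ≈ 2309.5 mm.
Depth of field = Df − Dn = 2309.5 − 671.1 ≈ 1638.4 mm ≈ 1.64 m.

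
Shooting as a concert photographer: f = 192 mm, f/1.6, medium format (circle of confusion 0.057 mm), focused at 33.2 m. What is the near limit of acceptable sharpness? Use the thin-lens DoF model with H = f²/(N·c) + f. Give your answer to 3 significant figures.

30.7 m

Hyperfocal distance H = f²/(N·c) + f = 192²/(1.6 × 0.057) + 192 = 36864/0.0912 + 192 ≈ 404402.5 mm ≈ 404.4 m.
Near limit Dn = s·(H − f)/(H + s − 2f) = 33200 × (404402.5 − 192) / (404402.5 + 33200 − 2 × 192) = 33200 × 404210.5 / 437218.5 ≈ 30694 mm ≈ 30.7 m.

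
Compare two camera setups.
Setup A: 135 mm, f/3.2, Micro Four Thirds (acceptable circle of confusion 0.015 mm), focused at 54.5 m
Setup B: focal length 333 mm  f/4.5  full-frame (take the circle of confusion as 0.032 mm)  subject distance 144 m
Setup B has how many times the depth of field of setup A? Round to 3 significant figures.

3.49

Setup A: H = 135²/(3.2×0.015) + 135 ≈ 379822.5 mm; DoF = Df − Dn = 63608 − 47674 ≈ 15934 mm.
Setup B: H = 333²/(4.5×0.032) + 333 ≈ 770395.5 mm; DoF = Df − Dn = 177027 − 121359 ≈ 55668 mm.
Ratio = 55668 / 15934 ≈ 3.49.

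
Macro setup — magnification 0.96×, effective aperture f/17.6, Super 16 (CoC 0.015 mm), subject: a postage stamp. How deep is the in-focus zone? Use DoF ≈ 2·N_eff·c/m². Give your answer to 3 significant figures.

At magnification m, DoF ≈ 2·N_eff·c/m² = 2 × 17.6 × 0.015 / 0.96² = 0.528 / 0.9216 ≈ 0.573 mm.

0.573 mm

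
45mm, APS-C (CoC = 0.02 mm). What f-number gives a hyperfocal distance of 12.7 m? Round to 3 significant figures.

Rearrange H = f²/(N·c) + f for N: N = f² / ((H − f)·c).
N = 45² / ((12700 − 45) × 0.02) = 2025 / 253.1 ≈ 8.

f/8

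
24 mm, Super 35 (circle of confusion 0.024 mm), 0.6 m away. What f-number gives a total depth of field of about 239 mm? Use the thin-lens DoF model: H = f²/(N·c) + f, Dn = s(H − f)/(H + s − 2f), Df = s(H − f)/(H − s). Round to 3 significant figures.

f/7.99

Write h = H − f = f²/(N·c). The thin-lens limits are Dn = s·h/(h + (s−f)) and Df = s·h/(h − (s−f)), so DoF = Df − Dn = 2·s·(s−f)·h / (h² − (s−f)²).
That is a quadratic in h: DoF·h² − 2·s·(s−f)·h − DoF·(s−f)² = 0 ⇒ h = (s−f)·(s + √(s² + DoF²)) / DoF = 576 × (600 + √(600² + 239²)) / 239 = 576 × (600 + 645.849) / 239 ≈ 3002.5 mm.
Then N = f²/(c·h) = 24² / (0.024 × 3002.5) = 576 / 72.061 ≈ 7.99.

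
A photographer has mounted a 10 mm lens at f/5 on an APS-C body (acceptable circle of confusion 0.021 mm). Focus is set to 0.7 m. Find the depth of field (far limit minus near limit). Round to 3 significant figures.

2.13 m

Hyperfocal distance H = f²/(N·c) + f = 10²/(5 × 0.021) + 10 = 100/0.105 + 10 ≈ 962.4 mm ≈ 0.962 m.
Near limit Dn = s·(H − f)/(H + s − 2f) = 700 × (962.4 − 10) / (962.4 + 700 − 2 × 10) = 700 × 952.4 / 1642.4 ≈ 405.9 mm.
Far limit Df = s·(H − f)/(H − s) = 700 × (962.4 − 10) / (962.4 − 700) = 700 × 952.4 / 262.4 ≈ 2540.8 mm.
Depth of field = Df − Dn = 2540.8 − 405.9 ≈ 2134.9 mm ≈ 2.13 m.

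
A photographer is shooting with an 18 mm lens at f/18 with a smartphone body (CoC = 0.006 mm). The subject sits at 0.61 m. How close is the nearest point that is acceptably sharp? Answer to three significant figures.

0.509 m

Hyperfocal distance H = f²/(N·c) + f = 18²/(18 × 0.006) + 18 = 324/0.108 + 18 ≈ 3018.0 mm ≈ 3.018 m.
Near limit Dn = s·(H − f)/(H + s − 2f) = 610 × (3018.0 − 18) / (3018.0 + 610 − 2 × 18) = 610 × 3000.0 / 3592.0 ≈ 509.47 mm ≈ 0.509 m.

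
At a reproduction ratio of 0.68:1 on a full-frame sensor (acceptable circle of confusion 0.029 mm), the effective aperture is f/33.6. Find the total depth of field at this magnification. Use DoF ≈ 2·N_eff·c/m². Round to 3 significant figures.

4.21 mm

At magnification m, DoF ≈ 2·N_eff·c/m² = 2 × 33.6 × 0.029 / 0.68² = 1.949 / 0.4624 ≈ 4.21 mm.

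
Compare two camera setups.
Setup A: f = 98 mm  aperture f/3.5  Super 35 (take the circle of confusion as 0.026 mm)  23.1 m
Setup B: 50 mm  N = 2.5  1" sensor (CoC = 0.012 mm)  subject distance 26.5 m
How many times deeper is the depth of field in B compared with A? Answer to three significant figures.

1.77

Setup A: H = 98²/(3.5×0.026) + 98 ≈ 105636.5 mm; DoF = Df − Dn = 29538 − 18966 ≈ 10572 mm.
Setup B: H = 50²/(2.5×0.012) + 50 ≈ 83383.3 mm; DoF = Df − Dn = 38822 − 20115 ≈ 18707 mm.
Ratio = 18707 / 10572 ≈ 1.77.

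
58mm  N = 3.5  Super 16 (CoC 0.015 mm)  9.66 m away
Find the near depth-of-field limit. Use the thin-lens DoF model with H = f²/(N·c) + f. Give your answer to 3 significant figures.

8.40 m

Hyperfocal distance H = f²/(N·c) + f = 58²/(3.5 × 0.015) + 58 = 3364/0.0525 + 58 ≈ 64134.2 mm ≈ 64.13 m.
Near limit Dn = s·(H − f)/(H + s − 2f) = 9660 × (64134.2 − 58) / (64134.2 + 9660 − 2 × 58) = 9660 × 64076.2 / 73678.2 ≈ 8401.1 mm ≈ 8.40 m.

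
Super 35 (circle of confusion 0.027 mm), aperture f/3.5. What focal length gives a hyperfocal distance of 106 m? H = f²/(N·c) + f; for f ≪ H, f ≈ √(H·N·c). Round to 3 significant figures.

From H = f²/(N·c) + f, with f ≪ H: f ≈ √(H·N·c) = √(106000 × 3.5 × 0.027) = √10017 ≈ 100.1 mm.
The +f correction barely moves this — solving exactly, f² + N·c·f − N·c·H = 0 ⇒ f = (−N·c + √((N·c)² + 4·N·c·H))/2 = (−0.0945 + √40068)/2 ≈ 100.04 mm, so f ≈ 100 mm.

100 mm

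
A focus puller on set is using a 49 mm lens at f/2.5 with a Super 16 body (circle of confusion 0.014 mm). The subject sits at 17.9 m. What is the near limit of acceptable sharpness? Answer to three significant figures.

14.2 m

Hyperfocal distance H = f²/(N·c) + f = 49²/(2.5 × 0.014) + 49 = 2401/0.035 + 49 ≈ 68649.0 mm ≈ 68.65 m.
Near limit Dn = s·(H − f)/(H + s − 2f) = 17900 × (68649.0 − 49) / (68649.0 + 17900 − 2 × 49) = 17900 × 68600.0 / 86451.0 ≈ 14204 mm ≈ 14.2 m.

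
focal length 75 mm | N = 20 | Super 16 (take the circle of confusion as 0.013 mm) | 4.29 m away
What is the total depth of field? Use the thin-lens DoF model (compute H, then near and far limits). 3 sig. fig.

1.74 m

Hyperfocal distance H = f²/(N·c) + f = 75²/(20 × 0.013) + 75 = 5625/0.26 + 75 ≈ 21709.6 mm ≈ 21.71 m.
Near limit Dn = s·(H − f)/(H + s − 2f) = 4290 × (21709.6 − 75) / (21709.6 + 4290 − 2 × 75) = 4290 × 21634.6 / 25849.6 ≈ 3590.5 mm.
Far limit Df = s·(H − f)/(H − s) = 4290 × (21709.6 − 75) / (21709.6 − 4290) = 4290 × 21634.6 / 17419.6 ≈ 5328.0 mm.
Depth of field = Df − Dn = 5328.0 − 3590.5 ≈ 1737.5 mm ≈ 1.74 m.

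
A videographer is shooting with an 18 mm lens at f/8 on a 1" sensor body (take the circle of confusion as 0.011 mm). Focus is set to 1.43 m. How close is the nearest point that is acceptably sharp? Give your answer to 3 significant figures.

1.03 m

Hyperfocal distance H = f²/(N·c) + f = 18²/(8 × 0.011) + 18 = 324/0.088 + 18 ≈ 3699.8 mm ≈ 3.700 m.
Near limit Dn = s·(H − f)/(H + s − 2f) = 1430 × (3699.8 − 18) / (3699.8 + 1430 − 2 × 18) = 1430 × 3681.8 / 5093.8 ≈ 1033.6 mm ≈ 1.03 m.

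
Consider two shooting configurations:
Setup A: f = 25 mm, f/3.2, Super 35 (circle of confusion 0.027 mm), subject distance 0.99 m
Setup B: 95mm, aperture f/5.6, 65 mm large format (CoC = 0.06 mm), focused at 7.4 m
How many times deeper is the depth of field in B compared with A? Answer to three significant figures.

Setup A: H = 25²/(3.2×0.027) + 25 ≈ 7258.8 mm; DoF = Df − Dn = 1142.40 − 873.48 ≈ 268.92 mm.
Setup B: H = 95²/(5.6×0.06) + 95 ≈ 26955.1 mm; DoF = Df − Dn = 10164.3 − 5817.8 ≈ 4346.5 mm.
Ratio = 4346.5 / 268.92 ≈ 16.2.

16.2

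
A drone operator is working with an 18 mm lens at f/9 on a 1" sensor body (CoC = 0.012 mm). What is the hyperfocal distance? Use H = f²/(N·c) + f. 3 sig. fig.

Hyperfocal distance H = f²/(N·c) + f = 18²/(9 × 0.012) + 18 = 324/0.108 + 18 ≈ 3018.0 mm ≈ 3.02 m.

3.02 m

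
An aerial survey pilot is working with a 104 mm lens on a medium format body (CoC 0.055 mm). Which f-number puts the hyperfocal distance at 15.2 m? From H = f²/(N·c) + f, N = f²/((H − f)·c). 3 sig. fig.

Rearrange H = f²/(N·c) + f for N: N = f² / ((H − f)·c).
N = 104² / ((15200 − 104) × 0.055) = 10816 / 830.3 ≈ 13.

f/13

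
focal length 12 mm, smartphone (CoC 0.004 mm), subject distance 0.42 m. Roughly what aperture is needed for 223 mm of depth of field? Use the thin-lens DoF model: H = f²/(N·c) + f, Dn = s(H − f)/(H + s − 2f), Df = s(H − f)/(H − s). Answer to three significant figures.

Write h = H − f = f²/(N·c). The thin-lens limits are Dn = s·h/(h + (s−f)) and Df = s·h/(h − (s−f)), so DoF = Df − Dn = 2·s·(s−f)·h / (h² − (s−f)²).
That is a quadratic in h: DoF·h² − 2·s·(s−f)·h − DoF·(s−f)² = 0 ⇒ h = (s−f)·(s + √(s² + DoF²)) / DoF = 408 × (420 + √(420² + 223²)) / 223 = 408 × (420 + 475.530) / 223 ≈ 1638.5 mm.
Then N = f²/(c·h) = 12² / (0.004 × 1638.5) = 144 / 6.5538 ≈ 22.

f/22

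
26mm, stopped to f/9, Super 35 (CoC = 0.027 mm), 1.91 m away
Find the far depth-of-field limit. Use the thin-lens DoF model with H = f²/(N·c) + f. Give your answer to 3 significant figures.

Hyperfocal distance H = f²/(N·c) + f = 26²/(9 × 0.027) + 26 = 676/0.243 + 26 ≈ 2807.9 mm ≈ 2.808 m.
Far limit Df = s·(H − f)/(H − s) = 1910 × (2807.9 − 26) / (2807.9 − 1910) = 1910 × 2781.9 / 897.9 ≈ 5917.6 mm ≈ 5.92 m.

5.92 m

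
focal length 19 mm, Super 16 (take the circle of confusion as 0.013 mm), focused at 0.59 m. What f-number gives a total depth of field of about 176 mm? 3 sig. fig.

f/7.10

Write h = H − f = f²/(N·c). The thin-lens limits are Dn = s·h/(h + (s−f)) and Df = s·h/(h − (s−f)), so DoF = Df − Dn = 2·s·(s−f)·h / (h² − (s−f)²).
That is a quadratic in h: DoF·h² − 2·s·(s−f)·h − DoF·(s−f)² = 0 ⇒ h = (s−f)·(s + √(s² + DoF²)) / DoF = 571 × (590 + √(590² + 176²)) / 176 = 571 × (590 + 615.691) / 176 ≈ 3911.6 mm.
Then N = f²/(c·h) = 19² / (0.013 × 3911.6) = 361 / 50.851 ≈ 7.10.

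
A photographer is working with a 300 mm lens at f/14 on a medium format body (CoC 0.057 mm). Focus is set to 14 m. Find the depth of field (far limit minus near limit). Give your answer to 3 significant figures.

3.45 m

Hyperfocal distance H = f²/(N·c) + f = 300²/(14 × 0.057) + 300 = 90000/0.798 + 300 ≈ 113082.0 mm ≈ 113.1 m.
Near limit Dn = s·(H − f)/(H + s − 2f) = 14000 × (113082.0 − 300) / (113082.0 + 14000 − 2 × 300) = 14000 × 112782.0 / 126482.0 ≈ 12483.6 mm.
Far limit Df = s·(H − f)/(H − s) = 14000 × (113082.0 − 300) / (113082.0 − 14000) = 14000 × 112782.0 / 99082.0 ≈ 15935.8 mm.
Depth of field = Df − Dn = 15935.8 − 12483.6 ≈ 3452.2 mm ≈ 3.45 m.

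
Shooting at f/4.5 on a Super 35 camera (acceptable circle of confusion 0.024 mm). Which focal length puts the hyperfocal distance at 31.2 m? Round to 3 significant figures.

From H = f²/(N·c) + f, with f ≪ H: f ≈ √(H·N·c) = √(31200 × 4.5 × 0.024) = √3369.6 ≈ 58.05 mm.
Exact: f² + N·c·f − N·c·H = 0 ⇒ f = (−N·c + √((N·c)² + 4·N·c·H))/2 = (−0.108 + √13478)/2 ≈ 57.994 mm ≈ 58.0 mm.

58.0 mm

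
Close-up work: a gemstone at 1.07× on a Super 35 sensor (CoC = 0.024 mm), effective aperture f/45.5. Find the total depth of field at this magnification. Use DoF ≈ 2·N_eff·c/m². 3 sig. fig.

At magnification m, DoF ≈ 2·N_eff·c/m² = 2 × 45.5 × 0.024 / 1.07² = 2.184 / 1.145 ≈ 1.91 mm.

1.91 mm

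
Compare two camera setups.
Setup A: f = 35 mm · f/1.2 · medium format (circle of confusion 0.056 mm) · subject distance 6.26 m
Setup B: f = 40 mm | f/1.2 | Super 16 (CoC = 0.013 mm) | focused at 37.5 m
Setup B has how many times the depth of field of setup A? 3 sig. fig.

Setup A: H = 35²/(1.2×0.056) + 35 ≈ 18264.2 mm; DoF = Df − Dn = 9506.2 − 4666.5 ≈ 4839.7 mm.
Setup B: H = 40²/(1.2×0.013) + 40 ≈ 102604.1 mm; DoF = Df − Dn = 59077 − 27468 ≈ 31609 mm.
Ratio = 31609 / 4839.7 ≈ 6.53.

6.53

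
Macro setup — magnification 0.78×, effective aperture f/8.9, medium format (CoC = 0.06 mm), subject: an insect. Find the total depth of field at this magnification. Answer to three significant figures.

At magnification m, DoF ≈ 2·N_eff·c/m² = 2 × 8.9 × 0.06 / 0.78² = 1.068 / 0.6084 ≈ 1.76 mm.

1.76 mm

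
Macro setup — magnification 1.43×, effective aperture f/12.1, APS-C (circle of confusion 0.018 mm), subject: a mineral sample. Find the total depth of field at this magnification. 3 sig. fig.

At magnification m, DoF ≈ 2·N_eff·c/m² = 2 × 12.1 × 0.018 / 1.43² = 0.4356 / 2.045 ≈ 0.213 mm.

0.213 mm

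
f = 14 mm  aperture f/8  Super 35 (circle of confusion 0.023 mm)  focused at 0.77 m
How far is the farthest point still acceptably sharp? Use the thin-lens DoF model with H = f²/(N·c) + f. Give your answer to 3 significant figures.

Hyperfocal distance H = f²/(N·c) + f = 14²/(8 × 0.023) + 14 = 196/0.184 + 14 ≈ 1079.2 mm ≈ 1.079 m.
Far limit Df = s·(H − f)/(H − s) = 770 × (1079.2 − 14) / (1079.2 − 770) = 770 × 1065.2 / 309.2 ≈ 2652.6 mm ≈ 2.65 m.

2.65 m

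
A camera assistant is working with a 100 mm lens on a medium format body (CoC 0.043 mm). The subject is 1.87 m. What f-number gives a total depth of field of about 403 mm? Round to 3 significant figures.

f/14

Write h = H − f = f²/(N·c). The thin-lens limits are Dn = s·h/(h + (s−f)) and Df = s·h/(h − (s−f)), so DoF = Df − Dn = 2·s·(s−f)·h / (h² − (s−f)²).
That is a quadratic in h: DoF·h² − 2·s·(s−f)·h − DoF·(s−f)² = 0 ⇒ h = (s−f)·(s + √(s² + DoF²)) / DoF = 1770 × (1870 + √(1870² + 403²)) / 403 = 1770 × (1870 + 1912.93) / 403 ≈ 16615 mm.
Then N = f²/(c·h) = 100² / (0.043 × 16615) = 10000 / 714.44 ≈ 14.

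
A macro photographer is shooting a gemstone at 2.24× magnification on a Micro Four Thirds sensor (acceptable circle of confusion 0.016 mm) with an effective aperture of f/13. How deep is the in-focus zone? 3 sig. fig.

0.0829 mm

At magnification m, DoF ≈ 2·N_eff·c/m² = 2 × 13 × 0.016 / 2.24² = 0.416 / 5.018 ≈ 0.0829 mm.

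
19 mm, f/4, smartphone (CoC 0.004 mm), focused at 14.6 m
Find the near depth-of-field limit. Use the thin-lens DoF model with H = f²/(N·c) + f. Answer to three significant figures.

8.87 m

Hyperfocal distance H = f²/(N·c) + f = 19²/(4 × 0.004) + 19 = 361/0.016 + 19 ≈ 22581.5 mm ≈ 22.58 m.
Near limit Dn = s·(H − f)/(H + s − 2f) = 14600 × (22581.5 − 19) / (22581.5 + 14600 − 2 × 19) = 14600 × 22562.5 / 37143.5 ≈ 8868.6 mm ≈ 8.87 m.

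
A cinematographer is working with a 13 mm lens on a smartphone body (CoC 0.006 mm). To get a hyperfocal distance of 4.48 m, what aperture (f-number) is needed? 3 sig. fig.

f/6.31

Rearrange H = f²/(N·c) + f for N: N = f² / ((H − f)·c).
N = 13² / ((4480 − 13) × 0.006) = 169 / 26.80 ≈ 6.31.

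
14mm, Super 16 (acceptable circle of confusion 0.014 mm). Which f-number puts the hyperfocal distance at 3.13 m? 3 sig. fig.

Rearrange H = f²/(N·c) + f for N: N = f² / ((H − f)·c).
N = 14² / ((3130 − 14) × 0.014) = 196 / 43.62 ≈ 4.49.

f/4.49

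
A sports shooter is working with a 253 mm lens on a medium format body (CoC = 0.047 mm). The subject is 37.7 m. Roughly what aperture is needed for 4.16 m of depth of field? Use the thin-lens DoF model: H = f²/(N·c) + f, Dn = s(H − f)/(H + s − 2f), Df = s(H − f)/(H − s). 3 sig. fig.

f/2.00

Write h = H − f = f²/(N·c). The thin-lens limits are Dn = s·h/(h + (s−f)) and Df = s·h/(h − (s−f)), so DoF = Df − Dn = 2·s·(s−f)·h / (h² − (s−f)²).
That is a quadratic in h: DoF·h² − 2·s·(s−f)·h − DoF·(s−f)² = 0 ⇒ h = (s−f)·(s + √(s² + DoF²)) / DoF = 37447 × (37700 + √(37700² + 4160²)) / 4160 = 37447 × (37700 + 37928.8) / 4160 ≈ 680787 mm.
Then N = f²/(c·h) = 253² / (0.047 × 680787) = 64009 / 31997 ≈ 2.00.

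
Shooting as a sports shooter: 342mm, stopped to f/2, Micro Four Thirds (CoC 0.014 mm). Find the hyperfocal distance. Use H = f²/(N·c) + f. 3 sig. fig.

Hyperfocal distance H = f²/(N·c) + f = 342²/(2 × 0.014) + 342 = 116964/0.028 + 342 ≈ 4177627.7 mm ≈ 4180 m.

4180 m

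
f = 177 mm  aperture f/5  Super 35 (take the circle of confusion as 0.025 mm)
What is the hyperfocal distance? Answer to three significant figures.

251 m

Hyperfocal distance H = f²/(N·c) + f = 177²/(5 × 0.025) + 177 = 31329/0.125 + 177 ≈ 250809.0 mm ≈ 251 m.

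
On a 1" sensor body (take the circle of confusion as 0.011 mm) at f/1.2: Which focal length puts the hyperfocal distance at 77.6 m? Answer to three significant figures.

From H = f²/(N·c) + f, with f ≪ H: f ≈ √(H·N·c) = √(77600 × 1.2 × 0.011) = √1024.3 ≈ 32.00 mm.
The +f correction barely moves this — solving exactly, f² + N·c·f − N·c·H = 0 ⇒ f = (−N·c + √((N·c)² + 4·N·c·H))/2 = (−0.0132 + √4097.3)/2 ≈ 31.998 mm, so f ≈ 32.0 mm.

32.0 mm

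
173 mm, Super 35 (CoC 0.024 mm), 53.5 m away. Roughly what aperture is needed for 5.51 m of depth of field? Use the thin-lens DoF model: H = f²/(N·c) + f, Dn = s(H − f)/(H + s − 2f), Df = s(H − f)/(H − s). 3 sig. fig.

Write h = H − f = f²/(N·c). The thin-lens limits are Dn = s·h/(h + (s−f)) and Df = s·h/(h − (s−f)), so DoF = Df − Dn = 2·s·(s−f)·h / (h² − (s−f)²).
That is a quadratic in h: DoF·h² − 2·s·(s−f)·h − DoF·(s−f)² = 0 ⇒ h = (s−f)·(s + √(s² + DoF²)) / DoF = 53327 × (53500 + √(53500² + 5510²)) / 5510 = 53327 × (53500 + 53783.0) / 5510 ≈ 1038309 mm.
Then N = f²/(c·h) = 173² / (0.024 × 1038309) = 29929 / 24919 ≈ 1.20.

f/1.20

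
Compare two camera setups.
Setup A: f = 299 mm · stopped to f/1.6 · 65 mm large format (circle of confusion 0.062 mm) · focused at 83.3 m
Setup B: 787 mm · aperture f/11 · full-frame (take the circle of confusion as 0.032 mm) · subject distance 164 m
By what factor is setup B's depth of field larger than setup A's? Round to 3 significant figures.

Setup A: H = 299²/(1.6×0.062) + 299 ≈ 901518.8 mm; DoF = Df − Dn = 91750 − 76275 ≈ 15475 mm.
Setup B: H = 787²/(11×0.032) + 787 ≈ 1760358.0 mm; DoF = Df − Dn = 180767 − 150079 ≈ 30688 mm.
Ratio = 30688 / 15475 ≈ 1.98.

1.98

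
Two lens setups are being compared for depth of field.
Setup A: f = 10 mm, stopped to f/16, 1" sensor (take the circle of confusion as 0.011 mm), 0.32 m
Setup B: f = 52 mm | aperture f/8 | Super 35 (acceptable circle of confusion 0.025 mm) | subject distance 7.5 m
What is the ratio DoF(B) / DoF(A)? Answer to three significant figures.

Setup A: H = 10²/(16×0.011) + 10 ≈ 578.2 mm; DoF = Df − Dn = 704.23 − 207.04 ≈ 497.19 mm.
Setup B: H = 52²/(8×0.025) + 52 ≈ 13572.0 mm; DoF = Df − Dn = 16700 − 4836 ≈ 11864 mm.
Ratio = 11864 / 497.19 ≈ 23.9.

23.9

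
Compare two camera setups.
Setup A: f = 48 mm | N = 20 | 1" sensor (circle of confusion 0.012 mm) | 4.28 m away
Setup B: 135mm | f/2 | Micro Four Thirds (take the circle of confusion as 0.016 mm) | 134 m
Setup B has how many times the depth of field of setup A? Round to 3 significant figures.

Setup A: H = 48²/(20×0.012) + 48 ≈ 9648.0 mm; DoF = Df − Dn = 7654.2 − 2970.5 ≈ 4683.7 mm.
Setup B: H = 135²/(2×0.016) + 135 ≈ 569666.2 mm; DoF = Df − Dn = 175174 − 108498 ≈ 66676 mm.
Ratio = 66676 / 4683.7 ≈ 14.2.

14.2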